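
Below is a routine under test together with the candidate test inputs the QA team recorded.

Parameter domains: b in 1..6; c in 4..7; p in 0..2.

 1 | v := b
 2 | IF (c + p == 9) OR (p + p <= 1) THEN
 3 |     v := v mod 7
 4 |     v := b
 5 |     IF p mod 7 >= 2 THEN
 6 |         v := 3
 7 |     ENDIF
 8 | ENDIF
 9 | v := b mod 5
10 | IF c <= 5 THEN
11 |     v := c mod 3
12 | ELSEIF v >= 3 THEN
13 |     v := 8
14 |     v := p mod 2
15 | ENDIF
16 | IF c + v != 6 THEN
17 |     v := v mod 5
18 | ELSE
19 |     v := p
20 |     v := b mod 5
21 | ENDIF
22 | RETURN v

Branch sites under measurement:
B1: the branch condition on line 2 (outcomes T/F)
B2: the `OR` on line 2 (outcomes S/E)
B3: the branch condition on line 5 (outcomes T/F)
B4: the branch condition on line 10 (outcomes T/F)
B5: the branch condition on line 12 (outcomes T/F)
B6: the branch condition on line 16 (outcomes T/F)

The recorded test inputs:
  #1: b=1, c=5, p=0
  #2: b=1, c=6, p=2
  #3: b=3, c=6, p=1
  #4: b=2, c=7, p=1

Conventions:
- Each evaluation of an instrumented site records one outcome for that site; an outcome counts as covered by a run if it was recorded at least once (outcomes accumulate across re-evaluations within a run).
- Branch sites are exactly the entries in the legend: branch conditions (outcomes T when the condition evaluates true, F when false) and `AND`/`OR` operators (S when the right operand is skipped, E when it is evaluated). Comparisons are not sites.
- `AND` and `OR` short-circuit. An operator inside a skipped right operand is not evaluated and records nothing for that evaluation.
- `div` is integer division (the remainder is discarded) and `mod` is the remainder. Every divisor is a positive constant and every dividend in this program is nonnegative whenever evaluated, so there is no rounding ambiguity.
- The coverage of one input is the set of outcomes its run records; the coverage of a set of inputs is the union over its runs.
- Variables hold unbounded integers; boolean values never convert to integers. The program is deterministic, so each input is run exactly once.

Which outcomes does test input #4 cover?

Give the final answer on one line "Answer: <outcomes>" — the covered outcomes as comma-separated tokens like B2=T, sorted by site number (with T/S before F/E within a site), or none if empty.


Tracing the run of input #4 (b=2, c=7, p=1):
  B2->E, B1->F, B4->F, B5->F, B6->T
distinct outcomes covered: B1=F, B2=E, B4=F, B5=F, B6=T
Answer: B1=F, B2=E, B4=F, B5=F, B6=T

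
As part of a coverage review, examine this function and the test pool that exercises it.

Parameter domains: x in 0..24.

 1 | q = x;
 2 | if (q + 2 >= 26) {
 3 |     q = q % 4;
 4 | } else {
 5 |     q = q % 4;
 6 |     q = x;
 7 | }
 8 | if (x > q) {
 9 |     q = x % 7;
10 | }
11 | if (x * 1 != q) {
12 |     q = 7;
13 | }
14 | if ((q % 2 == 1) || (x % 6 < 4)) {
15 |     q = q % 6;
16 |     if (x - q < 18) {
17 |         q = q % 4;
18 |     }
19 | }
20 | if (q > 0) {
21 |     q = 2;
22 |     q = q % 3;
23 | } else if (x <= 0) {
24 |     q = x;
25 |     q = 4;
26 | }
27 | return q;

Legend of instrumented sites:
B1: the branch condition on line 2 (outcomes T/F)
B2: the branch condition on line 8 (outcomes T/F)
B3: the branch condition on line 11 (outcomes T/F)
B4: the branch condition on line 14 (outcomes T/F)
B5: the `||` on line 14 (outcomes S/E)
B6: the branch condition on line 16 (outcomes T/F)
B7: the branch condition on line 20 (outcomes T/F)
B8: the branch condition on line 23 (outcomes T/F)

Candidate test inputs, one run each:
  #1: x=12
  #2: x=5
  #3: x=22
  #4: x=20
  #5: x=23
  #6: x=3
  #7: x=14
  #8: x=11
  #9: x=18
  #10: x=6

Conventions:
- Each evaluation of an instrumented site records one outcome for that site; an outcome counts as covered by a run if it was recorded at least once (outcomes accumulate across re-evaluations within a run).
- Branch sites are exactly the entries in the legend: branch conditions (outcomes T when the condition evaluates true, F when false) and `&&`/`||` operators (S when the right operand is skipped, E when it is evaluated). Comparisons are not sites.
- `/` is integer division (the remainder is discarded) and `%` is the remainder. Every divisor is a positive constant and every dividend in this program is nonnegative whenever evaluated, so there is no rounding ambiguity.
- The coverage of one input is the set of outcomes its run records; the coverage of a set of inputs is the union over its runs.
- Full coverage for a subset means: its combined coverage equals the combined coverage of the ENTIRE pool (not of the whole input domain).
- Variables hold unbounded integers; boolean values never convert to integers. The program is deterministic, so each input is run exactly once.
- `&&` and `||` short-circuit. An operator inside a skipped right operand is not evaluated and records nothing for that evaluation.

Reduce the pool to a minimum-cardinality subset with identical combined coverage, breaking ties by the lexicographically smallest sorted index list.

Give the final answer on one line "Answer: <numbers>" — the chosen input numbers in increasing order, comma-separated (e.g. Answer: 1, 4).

input #1 (x=12): covers B1=F, B2=F, B3=F, B4=T, B5=E, B6=T, B7=F, B8=F
input #2 (x=5): covers B1=F, B2=F, B3=F, B4=T, B5=S, B6=T, B7=T
input #3 (x=22): covers B1=F, B2=F, B3=F, B4=F, B5=E, B7=T
input #4 (x=20): covers B1=F, B2=F, B3=F, B4=T, B5=E, B6=F, B7=T
input #5 (x=23): covers B1=F, B2=F, B3=F, B4=T, B5=S, B6=F, B7=T
input #6 (x=3): covers B1=F, B2=F, B3=F, B4=T, B5=S, B6=T, B7=T
input #7 (x=14): covers B1=F, B2=F, B3=F, B4=T, B5=E, B6=T, B7=T
input #8 (x=11): covers B1=F, B2=F, B3=F, B4=T, B5=S, B6=T, B7=T
input #9 (x=18): covers B1=F, B2=F, B3=F, B4=T, B5=E, B6=F, B7=F, B8=F
input #10 (x=6): covers B1=F, B2=F, B3=F, B4=T, B5=E, B6=T, B7=F, B8=F
the full pool covers 12 outcomes: B1=F, B2=F, B3=F, B4=T, B4=F, B5=S, B5=E, B6=T, B6=F, B7=T, B7=F, B8=F
size 1 is not enough: best union over all size-1 subsets is 8/12
size 2 is not enough: best union over all size-2 subsets is 11/12
the canonical winner is {1, 3, 5}: size 3, full 12-outcome coverage, earliest index list among size-3 covers

Answer: 1, 3, 5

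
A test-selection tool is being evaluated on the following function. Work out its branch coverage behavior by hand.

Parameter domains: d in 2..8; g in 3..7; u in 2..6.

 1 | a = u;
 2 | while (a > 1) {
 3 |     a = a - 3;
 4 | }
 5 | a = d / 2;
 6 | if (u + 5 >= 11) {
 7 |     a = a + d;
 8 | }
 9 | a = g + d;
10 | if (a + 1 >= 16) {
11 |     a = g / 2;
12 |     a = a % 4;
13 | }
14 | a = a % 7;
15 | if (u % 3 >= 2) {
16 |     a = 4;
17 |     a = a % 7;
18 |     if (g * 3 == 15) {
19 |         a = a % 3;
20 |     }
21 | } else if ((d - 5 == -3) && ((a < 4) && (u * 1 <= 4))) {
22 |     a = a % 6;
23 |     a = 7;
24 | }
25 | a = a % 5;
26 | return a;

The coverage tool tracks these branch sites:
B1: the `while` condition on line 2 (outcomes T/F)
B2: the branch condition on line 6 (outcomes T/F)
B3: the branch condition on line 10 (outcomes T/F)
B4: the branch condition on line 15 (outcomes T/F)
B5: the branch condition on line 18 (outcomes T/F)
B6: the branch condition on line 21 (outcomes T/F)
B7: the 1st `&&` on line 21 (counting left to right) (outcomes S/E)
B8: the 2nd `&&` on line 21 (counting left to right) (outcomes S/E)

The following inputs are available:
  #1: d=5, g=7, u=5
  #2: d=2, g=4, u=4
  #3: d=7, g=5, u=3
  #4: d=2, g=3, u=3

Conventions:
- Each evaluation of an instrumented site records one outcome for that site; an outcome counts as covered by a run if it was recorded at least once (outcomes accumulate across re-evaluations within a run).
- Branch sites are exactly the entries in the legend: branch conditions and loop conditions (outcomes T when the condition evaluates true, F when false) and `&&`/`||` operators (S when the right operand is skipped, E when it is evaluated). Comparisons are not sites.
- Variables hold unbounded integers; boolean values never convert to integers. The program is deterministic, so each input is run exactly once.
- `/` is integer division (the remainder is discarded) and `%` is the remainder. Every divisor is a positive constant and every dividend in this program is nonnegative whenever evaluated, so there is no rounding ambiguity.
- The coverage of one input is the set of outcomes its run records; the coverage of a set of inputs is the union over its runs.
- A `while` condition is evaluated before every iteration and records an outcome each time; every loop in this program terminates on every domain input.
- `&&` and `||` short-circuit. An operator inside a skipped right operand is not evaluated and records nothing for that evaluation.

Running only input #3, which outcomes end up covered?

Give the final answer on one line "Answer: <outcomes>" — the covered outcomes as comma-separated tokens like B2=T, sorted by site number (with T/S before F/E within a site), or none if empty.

Simulating input #3 (d=7, g=5, u=3) step by step:
  B1->T, B1->F, B2->F, B3->F, B4->F, B7->S, B6->F
distinct outcomes covered: B1=T, B1=F, B2=F, B3=F, B4=F, B6=F, B7=S

Answer: B1=T, B1=F, B2=F, B3=F, B4=F, B6=F, B7=S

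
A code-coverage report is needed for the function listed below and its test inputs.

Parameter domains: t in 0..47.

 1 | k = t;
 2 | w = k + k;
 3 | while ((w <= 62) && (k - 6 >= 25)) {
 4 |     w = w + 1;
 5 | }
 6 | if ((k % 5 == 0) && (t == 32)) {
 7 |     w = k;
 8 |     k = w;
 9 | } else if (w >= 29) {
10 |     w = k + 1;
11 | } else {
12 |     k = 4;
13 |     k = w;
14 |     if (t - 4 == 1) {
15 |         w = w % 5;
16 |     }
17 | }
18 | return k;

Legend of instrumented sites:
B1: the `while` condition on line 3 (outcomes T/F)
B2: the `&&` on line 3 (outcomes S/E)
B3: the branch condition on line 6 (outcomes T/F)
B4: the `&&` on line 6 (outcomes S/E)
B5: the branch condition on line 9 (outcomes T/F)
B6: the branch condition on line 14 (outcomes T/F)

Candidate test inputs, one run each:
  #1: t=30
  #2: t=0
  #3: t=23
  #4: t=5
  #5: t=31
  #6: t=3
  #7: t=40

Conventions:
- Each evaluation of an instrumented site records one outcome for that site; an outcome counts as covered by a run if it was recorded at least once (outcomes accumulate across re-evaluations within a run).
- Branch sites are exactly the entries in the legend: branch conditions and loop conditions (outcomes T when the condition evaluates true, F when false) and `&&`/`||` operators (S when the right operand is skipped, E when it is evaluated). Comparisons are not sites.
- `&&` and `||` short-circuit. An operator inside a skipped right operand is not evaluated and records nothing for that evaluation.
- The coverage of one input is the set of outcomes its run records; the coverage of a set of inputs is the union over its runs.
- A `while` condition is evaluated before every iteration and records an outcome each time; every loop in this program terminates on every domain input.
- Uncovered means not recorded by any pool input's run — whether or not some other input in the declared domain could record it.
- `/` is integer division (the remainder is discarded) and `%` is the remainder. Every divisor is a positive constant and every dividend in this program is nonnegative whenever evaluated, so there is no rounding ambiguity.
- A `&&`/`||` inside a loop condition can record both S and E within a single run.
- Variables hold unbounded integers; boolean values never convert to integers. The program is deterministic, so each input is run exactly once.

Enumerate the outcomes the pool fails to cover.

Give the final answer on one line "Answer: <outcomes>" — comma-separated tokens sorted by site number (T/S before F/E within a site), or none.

run #1 (t=30) runs B2->E, B1->F, B4->E, B3->F, B5->T; records B1=F, B2=E, B3=F, B4=E, B5=T
run #2 (t=0) runs B2->E, B1->F, B4->E, B3->F, B5->F, B6->F; records B1=F, B2=E, B3=F, B4=E, B5=F, B6=F
run #3 (t=23) runs B2->E, B1->F, B4->S, B3->F, B5->T; records B1=F, B2=E, B3=F, B4=S, B5=T
run #4 (t=5) runs B2->E, B1->F, B4->E, B3->F, B5->F, B6->T; records B1=F, B2=E, B3=F, B4=E, B5=F, B6=T
run #5 (t=31) runs B2->E, B1->T, B2->S, B1->F, B4->S, B3->F, B5->T; records B1=T, B1=F, B2=S, B2=E, B3=F, B4=S, B5=T
run #6 (t=3) runs B2->E, B1->F, B4->S, B3->F, B5->F, B6->F; records B1=F, B2=E, B3=F, B4=S, B5=F, B6=F
run #7 (t=40) runs B2->S, B1->F, B4->E, B3->F, B5->T; records B1=F, B2=S, B3=F, B4=E, B5=T
union over the pool: B1=T, B1=F, B2=S, B2=E, B3=F, B4=S, B4=E, B5=T, B5=F, B6=T, B6=F
uncovered (1 of 12): B3=T

Answer: B3=T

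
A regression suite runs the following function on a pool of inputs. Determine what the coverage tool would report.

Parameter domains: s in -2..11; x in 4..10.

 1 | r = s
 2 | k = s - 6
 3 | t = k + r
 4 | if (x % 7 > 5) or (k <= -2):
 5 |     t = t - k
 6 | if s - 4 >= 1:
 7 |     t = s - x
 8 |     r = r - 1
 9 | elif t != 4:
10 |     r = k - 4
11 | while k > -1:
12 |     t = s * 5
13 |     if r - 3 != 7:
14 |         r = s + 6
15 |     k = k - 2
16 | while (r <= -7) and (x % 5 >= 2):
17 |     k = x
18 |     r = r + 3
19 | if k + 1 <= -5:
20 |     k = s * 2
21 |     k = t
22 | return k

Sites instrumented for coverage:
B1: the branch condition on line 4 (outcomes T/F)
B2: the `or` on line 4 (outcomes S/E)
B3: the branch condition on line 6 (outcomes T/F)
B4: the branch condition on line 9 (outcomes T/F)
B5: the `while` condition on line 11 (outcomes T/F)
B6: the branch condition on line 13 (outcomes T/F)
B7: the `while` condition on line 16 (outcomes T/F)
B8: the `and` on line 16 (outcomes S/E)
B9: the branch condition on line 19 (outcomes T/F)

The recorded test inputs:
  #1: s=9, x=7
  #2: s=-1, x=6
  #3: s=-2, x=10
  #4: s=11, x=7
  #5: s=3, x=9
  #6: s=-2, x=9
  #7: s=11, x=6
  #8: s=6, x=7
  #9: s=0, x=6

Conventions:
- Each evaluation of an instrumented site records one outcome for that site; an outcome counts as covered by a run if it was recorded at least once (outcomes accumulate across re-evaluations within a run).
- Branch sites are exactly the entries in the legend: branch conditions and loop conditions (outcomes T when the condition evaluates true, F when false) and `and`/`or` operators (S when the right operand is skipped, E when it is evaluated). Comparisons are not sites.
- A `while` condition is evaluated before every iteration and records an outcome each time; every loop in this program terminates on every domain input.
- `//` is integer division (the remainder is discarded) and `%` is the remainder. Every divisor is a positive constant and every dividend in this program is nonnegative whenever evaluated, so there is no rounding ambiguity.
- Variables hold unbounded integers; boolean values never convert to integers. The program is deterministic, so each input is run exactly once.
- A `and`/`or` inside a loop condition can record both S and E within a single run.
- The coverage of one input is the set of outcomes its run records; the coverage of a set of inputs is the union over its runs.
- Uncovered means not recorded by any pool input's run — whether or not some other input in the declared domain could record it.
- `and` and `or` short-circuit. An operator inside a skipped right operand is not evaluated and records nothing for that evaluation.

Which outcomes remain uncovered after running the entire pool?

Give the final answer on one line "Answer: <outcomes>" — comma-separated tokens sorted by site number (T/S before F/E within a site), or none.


input #1 (s=9, x=7): covers B1=F, B2=E, B3=T, B5=T, B5=F, B6=T, B7=F, B8=S, B9=F
input #2 (s=-1, x=6): covers B1=T, B2=S, B3=F, B4=T, B5=F, B7=F, B8=E, B9=T
input #3 (s=-2, x=10): covers B1=T, B2=E, B3=F, B4=T, B5=F, B7=F, B8=E, B9=T
input #4 (s=11, x=7): covers B1=F, B2=E, B3=T, B5=T, B5=F, B6=F, B7=F, B8=S, B9=F
input #5 (s=3, x=9): covers B1=T, B2=E, B3=F, B4=T, B5=F, B7=T, B7=F, B8=S, B8=E, B9=F
input #6 (s=-2, x=9): covers B1=T, B2=E, B3=F, B4=T, B5=F, B7=T, B7=F, B8=S, B8=E, B9=F
input #7 (s=11, x=6): covers B1=T, B2=S, B3=T, B5=T, B5=F, B6=F, B7=F, B8=S, B9=F
input #8 (s=6, x=7): covers B1=F, B2=E, B3=T, B5=T, B5=F, B6=T, B7=F, B8=S, B9=F
input #9 (s=0, x=6): covers B1=T, B2=S, B3=F, B4=T, B5=F, B7=F, B8=E, B9=T
union over the pool: B1=T, B1=F, B2=S, B2=E, B3=T, B3=F, B4=T, B5=T, B5=F, B6=T, B6=F, B7=T, B7=F, B8=S, B8=E, B9=T, B9=F
uncovered (1 of 18): B4=F
Answer: B4=F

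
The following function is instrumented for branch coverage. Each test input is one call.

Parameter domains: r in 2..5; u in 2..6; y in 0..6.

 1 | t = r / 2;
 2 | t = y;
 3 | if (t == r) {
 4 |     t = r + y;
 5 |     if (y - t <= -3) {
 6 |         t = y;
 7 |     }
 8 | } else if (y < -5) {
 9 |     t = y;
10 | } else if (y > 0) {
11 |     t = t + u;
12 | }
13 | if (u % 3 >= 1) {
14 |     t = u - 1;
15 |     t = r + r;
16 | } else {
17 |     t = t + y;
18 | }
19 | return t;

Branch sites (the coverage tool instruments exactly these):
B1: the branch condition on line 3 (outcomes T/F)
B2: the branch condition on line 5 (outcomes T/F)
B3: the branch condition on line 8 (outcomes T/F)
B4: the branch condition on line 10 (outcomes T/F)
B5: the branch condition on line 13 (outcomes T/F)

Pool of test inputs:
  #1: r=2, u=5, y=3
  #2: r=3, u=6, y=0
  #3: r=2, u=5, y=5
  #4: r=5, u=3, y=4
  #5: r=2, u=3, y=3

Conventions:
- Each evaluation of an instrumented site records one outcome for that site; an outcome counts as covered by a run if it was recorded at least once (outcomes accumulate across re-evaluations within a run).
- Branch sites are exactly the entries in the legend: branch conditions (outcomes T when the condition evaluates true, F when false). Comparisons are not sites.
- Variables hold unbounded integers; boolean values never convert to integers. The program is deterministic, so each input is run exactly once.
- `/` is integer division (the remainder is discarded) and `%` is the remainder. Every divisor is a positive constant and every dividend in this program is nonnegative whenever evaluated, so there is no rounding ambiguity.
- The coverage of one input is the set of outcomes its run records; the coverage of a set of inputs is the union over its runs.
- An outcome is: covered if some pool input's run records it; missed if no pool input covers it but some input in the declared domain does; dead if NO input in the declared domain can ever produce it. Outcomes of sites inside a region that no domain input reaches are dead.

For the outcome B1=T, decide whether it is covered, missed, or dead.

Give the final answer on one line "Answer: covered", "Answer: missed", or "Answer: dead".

no pool input records B1=T
but domain input (r=2, u=2, y=2) does record it -> reachable, so missed

Answer: missed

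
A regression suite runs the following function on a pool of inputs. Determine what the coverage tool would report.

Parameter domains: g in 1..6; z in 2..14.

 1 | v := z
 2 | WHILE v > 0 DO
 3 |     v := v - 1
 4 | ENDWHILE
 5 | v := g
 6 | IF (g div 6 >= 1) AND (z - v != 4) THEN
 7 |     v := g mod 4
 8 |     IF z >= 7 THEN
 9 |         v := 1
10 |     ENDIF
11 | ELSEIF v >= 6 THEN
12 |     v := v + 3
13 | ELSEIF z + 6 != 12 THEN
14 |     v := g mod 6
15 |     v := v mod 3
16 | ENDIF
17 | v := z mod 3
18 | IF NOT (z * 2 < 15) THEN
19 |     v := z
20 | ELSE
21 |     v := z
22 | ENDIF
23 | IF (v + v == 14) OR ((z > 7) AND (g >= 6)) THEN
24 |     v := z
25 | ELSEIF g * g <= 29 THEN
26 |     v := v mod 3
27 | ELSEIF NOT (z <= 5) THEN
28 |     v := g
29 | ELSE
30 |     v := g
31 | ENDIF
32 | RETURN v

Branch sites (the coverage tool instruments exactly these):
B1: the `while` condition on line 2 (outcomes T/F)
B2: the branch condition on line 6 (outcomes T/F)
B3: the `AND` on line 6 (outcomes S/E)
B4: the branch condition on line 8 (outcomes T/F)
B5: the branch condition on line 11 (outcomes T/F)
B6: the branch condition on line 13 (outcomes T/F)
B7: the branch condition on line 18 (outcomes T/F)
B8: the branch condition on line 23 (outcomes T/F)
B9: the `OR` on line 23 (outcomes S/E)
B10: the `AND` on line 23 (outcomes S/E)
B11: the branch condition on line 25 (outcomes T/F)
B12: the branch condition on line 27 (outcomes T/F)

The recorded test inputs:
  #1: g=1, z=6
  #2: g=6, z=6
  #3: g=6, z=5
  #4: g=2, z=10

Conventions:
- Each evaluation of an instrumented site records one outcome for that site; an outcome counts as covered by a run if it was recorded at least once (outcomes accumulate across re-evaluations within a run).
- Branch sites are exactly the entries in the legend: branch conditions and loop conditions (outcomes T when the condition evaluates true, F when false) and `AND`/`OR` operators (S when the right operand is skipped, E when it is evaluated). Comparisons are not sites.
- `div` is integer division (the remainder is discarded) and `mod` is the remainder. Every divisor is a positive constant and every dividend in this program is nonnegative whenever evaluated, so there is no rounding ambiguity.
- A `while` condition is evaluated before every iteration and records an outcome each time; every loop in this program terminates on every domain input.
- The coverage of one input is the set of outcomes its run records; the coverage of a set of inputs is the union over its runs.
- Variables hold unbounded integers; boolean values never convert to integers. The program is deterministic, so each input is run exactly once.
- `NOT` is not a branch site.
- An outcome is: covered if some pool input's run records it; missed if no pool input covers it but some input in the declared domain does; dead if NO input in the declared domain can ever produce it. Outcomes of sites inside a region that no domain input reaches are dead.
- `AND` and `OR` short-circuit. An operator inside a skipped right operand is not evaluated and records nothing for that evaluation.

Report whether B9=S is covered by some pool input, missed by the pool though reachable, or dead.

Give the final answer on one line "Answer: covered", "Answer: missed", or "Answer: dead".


no pool input records B9=S
but domain input (g=1, z=7) does record it -> reachable, so missed
Answer: missed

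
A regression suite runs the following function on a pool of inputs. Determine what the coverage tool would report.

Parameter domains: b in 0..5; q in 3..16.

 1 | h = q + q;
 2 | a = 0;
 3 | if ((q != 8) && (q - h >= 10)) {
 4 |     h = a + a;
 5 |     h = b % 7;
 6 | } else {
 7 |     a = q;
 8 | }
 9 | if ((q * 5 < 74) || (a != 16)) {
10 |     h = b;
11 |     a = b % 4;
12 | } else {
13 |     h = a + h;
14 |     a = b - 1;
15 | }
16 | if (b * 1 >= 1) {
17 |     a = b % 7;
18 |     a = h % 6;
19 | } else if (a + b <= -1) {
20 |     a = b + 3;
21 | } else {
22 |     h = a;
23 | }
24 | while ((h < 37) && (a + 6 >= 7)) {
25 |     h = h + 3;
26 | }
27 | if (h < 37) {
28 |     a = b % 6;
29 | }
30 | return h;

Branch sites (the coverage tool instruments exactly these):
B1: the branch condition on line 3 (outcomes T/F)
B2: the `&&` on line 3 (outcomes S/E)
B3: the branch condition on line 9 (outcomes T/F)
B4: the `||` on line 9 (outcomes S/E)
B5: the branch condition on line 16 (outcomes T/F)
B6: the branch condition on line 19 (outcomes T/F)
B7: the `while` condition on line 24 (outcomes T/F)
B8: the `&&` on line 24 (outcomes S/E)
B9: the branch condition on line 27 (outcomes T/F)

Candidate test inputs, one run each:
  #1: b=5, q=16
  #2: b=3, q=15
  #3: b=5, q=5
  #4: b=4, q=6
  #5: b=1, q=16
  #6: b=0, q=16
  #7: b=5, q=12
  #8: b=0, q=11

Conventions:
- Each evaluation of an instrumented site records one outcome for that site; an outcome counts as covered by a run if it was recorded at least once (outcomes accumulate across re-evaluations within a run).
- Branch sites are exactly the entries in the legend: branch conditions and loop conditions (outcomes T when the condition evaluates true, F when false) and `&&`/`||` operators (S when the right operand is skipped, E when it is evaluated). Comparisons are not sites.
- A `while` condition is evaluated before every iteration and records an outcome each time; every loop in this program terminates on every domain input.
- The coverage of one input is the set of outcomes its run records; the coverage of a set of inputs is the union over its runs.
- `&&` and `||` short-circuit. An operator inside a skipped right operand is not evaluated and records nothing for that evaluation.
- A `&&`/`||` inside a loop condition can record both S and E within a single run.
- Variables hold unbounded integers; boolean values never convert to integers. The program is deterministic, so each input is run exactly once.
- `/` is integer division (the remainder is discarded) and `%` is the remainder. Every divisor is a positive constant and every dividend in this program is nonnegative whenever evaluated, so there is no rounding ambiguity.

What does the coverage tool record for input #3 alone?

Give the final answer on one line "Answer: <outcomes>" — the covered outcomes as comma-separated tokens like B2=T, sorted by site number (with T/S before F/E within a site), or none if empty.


Simulating input #3 (b=5, q=5) step by step:
  B2->E, B1->F, B4->S, B3->T, B5->T, B8->E, B7->T, B8->E, B7->T, B8->E
  B7->T, B8->E, B7->T, B8->E, B7->T, B8->E, B7->T, B8->E, B7->T, B8->E
  B7->T, B8->E, B7->T, B8->E, B7->T, B8->E, B7->T, B8->S, B7->F, B9->F
collecting distinct outcomes: B1=F, B2=E, B3=T, B4=S, B5=T, B7=T, B7=F, B8=S, B8=E, B9=F
Answer: B1=F, B2=E, B3=T, B4=S, B5=T, B7=T, B7=F, B8=S, B8=E, B9=F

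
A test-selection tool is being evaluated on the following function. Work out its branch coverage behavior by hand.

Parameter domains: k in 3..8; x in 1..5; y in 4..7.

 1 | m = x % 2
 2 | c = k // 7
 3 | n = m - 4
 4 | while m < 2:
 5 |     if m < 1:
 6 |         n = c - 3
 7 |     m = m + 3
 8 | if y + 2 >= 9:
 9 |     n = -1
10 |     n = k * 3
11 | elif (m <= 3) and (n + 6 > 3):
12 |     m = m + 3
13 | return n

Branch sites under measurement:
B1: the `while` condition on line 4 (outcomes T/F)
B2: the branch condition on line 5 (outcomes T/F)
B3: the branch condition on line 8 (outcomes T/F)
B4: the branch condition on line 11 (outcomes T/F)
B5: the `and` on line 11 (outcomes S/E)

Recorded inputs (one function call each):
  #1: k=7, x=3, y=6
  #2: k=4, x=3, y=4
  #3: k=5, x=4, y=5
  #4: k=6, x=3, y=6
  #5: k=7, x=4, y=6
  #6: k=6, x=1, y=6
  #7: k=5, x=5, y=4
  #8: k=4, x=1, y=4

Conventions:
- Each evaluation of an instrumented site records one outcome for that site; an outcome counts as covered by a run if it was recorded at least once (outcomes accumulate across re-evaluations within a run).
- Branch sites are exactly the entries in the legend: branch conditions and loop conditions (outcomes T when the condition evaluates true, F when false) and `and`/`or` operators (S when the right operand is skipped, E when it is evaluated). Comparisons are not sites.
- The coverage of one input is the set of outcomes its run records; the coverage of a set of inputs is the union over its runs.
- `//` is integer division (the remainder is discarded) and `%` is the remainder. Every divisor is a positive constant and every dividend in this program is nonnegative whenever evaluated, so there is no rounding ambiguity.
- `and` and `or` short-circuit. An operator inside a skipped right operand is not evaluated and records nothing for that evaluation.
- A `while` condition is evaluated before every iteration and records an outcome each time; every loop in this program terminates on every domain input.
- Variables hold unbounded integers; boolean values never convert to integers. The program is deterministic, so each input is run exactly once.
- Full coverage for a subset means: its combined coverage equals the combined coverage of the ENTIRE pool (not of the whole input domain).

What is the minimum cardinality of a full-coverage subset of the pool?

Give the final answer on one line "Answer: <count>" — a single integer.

input #1 (k=7, x=3, y=6): covers B1=T, B1=F, B2=F, B3=F, B4=F, B5=S
input #2 (k=4, x=3, y=4): covers B1=T, B1=F, B2=F, B3=F, B4=F, B5=S
input #3 (k=5, x=4, y=5): covers B1=T, B1=F, B2=T, B3=F, B4=F, B5=E
input #4 (k=6, x=3, y=6): covers B1=T, B1=F, B2=F, B3=F, B4=F, B5=S
input #5 (k=7, x=4, y=6): covers B1=T, B1=F, B2=T, B3=F, B4=T, B5=E
input #6 (k=6, x=1, y=6): covers B1=T, B1=F, B2=F, B3=F, B4=F, B5=S
input #7 (k=5, x=5, y=4): covers B1=T, B1=F, B2=F, B3=F, B4=F, B5=S
input #8 (k=4, x=1, y=4): covers B1=T, B1=F, B2=F, B3=F, B4=F, B5=S
together the pool reaches 9 outcomes: B1=T, B1=F, B2=T, B2=F, B3=F, B4=T, B4=F, B5=S, B5=E
checked all size-1 subsets: none covers 9 outcomes (max 6/9)
size 2: inputs {1, 5} cover all 9 outcomes, and no lexicographically smaller subset of this size does

Answer: 2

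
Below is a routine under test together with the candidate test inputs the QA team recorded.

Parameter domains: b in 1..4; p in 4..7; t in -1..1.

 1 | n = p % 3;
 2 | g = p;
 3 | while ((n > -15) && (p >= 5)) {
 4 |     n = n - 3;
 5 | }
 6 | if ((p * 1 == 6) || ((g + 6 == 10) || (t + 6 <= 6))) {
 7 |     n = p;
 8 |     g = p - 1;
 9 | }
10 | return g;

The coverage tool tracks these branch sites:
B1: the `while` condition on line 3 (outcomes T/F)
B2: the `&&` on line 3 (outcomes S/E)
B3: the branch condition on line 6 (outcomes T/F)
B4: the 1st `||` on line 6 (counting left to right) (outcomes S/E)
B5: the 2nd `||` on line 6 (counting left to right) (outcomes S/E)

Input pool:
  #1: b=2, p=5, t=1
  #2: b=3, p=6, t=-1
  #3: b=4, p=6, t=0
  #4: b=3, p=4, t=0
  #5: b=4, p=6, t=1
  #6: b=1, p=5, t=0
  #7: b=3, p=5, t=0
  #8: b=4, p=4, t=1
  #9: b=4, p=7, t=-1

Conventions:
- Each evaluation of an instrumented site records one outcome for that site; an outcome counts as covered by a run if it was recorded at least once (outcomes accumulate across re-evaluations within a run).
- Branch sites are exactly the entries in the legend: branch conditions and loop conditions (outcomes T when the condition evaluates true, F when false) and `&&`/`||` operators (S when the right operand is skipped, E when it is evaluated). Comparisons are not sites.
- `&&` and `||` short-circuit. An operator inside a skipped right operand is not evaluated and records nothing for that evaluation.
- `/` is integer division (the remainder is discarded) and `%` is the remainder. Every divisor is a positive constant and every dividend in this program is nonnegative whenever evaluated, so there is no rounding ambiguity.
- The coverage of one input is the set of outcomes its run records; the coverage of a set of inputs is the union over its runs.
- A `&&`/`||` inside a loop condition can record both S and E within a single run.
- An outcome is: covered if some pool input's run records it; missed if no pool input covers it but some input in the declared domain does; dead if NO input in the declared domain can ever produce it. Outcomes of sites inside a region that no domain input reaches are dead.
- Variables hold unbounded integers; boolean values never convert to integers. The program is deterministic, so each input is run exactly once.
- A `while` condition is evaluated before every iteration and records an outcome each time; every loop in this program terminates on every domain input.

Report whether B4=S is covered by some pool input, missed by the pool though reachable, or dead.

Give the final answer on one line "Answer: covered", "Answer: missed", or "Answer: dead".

B4=S is recorded by pool input(s) 2, 3, 5 -> covered

Answer: covered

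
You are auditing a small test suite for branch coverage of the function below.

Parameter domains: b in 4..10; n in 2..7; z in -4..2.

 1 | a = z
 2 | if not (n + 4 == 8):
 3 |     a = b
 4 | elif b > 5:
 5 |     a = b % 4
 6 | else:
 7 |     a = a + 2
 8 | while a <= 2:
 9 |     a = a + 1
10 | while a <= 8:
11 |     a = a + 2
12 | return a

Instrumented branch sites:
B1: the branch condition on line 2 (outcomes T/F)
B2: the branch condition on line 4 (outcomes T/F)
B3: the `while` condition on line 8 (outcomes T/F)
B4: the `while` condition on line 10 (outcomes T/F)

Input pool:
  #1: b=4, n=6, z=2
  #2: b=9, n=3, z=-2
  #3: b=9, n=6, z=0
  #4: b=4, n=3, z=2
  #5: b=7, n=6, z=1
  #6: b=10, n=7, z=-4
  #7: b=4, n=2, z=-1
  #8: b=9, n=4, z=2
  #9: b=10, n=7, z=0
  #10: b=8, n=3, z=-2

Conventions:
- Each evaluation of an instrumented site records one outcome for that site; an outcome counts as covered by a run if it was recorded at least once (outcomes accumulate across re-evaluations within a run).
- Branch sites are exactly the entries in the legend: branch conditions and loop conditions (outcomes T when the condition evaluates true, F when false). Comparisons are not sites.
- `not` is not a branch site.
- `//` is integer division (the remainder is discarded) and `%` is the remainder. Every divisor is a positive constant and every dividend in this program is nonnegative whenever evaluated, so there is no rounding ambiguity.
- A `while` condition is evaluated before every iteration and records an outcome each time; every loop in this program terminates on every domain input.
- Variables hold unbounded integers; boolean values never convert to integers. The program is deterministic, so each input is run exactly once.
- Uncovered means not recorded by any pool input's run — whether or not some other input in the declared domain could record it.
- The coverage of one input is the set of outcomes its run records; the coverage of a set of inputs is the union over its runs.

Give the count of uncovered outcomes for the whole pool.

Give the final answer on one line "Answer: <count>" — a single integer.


input #1, b=4, n=6, z=2: outcomes B1=T, B3=F, B4=T, B4=F
input #2, b=9, n=3, z=-2: outcomes B1=T, B3=F, B4=F
input #3, b=9, n=6, z=0: outcomes B1=T, B3=F, B4=F
input #4, b=4, n=3, z=2: outcomes B1=T, B3=F, B4=T, B4=F
input #5, b=7, n=6, z=1: outcomes B1=T, B3=F, B4=T, B4=F
input #6, b=10, n=7, z=-4: outcomes B1=T, B3=F, B4=F
input #7, b=4, n=2, z=-1: outcomes B1=T, B3=F, B4=T, B4=F
input #8, b=9, n=4, z=2: outcomes B1=F, B2=T, B3=T, B3=F, B4=T, B4=F
input #9, b=10, n=7, z=0: outcomes B1=T, B3=F, B4=F
input #10, b=8, n=3, z=-2: outcomes B1=T, B3=F, B4=T, B4=F
union over the pool: B1=T, B1=F, B2=T, B3=T, B3=F, B4=T, B4=F
uncovered (1 of 8): B2=F
Answer: 1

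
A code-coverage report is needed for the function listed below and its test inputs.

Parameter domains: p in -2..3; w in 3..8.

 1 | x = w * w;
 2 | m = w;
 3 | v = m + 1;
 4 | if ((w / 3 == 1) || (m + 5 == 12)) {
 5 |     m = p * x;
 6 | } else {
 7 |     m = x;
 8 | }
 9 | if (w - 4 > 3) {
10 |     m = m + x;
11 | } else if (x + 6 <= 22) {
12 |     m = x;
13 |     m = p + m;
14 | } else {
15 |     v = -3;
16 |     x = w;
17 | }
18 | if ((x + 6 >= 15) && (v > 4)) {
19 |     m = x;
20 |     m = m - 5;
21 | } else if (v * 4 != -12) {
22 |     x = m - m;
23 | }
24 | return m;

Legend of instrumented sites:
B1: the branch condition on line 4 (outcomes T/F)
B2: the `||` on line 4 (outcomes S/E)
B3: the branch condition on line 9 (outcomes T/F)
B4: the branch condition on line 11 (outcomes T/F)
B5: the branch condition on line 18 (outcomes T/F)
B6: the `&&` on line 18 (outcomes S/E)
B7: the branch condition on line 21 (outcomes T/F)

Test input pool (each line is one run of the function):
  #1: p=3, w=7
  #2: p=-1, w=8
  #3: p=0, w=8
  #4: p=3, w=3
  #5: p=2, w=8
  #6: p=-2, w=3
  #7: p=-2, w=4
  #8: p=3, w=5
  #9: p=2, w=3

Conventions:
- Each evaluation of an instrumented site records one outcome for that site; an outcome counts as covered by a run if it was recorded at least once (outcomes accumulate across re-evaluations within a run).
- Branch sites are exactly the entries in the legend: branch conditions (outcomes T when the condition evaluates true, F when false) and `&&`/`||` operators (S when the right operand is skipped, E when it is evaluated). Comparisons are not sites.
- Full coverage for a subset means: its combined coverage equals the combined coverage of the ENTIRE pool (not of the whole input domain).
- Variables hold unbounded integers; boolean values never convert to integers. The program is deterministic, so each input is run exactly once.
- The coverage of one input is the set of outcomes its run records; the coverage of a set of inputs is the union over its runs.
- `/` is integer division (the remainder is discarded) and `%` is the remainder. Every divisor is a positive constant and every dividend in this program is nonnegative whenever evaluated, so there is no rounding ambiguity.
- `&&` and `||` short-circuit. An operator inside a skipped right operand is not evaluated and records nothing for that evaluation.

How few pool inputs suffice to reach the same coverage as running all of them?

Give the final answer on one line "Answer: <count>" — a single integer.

test 1 (p=3, w=7) hits B1=T, B2=E, B3=F, B4=F, B5=F, B6=S, B7=F
test 2 (p=-1, w=8) hits B1=F, B2=E, B3=T, B5=T, B6=E
test 3 (p=0, w=8) hits B1=F, B2=E, B3=T, B5=T, B6=E
test 4 (p=3, w=3) hits B1=T, B2=S, B3=F, B4=T, B5=F, B6=E, B7=T
test 5 (p=2, w=8) hits B1=F, B2=E, B3=T, B5=T, B6=E
test 6 (p=-2, w=3) hits B1=T, B2=S, B3=F, B4=T, B5=F, B6=E, B7=T
test 7 (p=-2, w=4) hits B1=T, B2=S, B3=F, B4=T, B5=T, B6=E
test 8 (p=3, w=5) hits B1=T, B2=S, B3=F, B4=F, B5=F, B6=S, B7=F
test 9 (p=2, w=3) hits B1=T, B2=S, B3=F, B4=T, B5=F, B6=E, B7=T
the full pool covers 14 outcomes: B1=T, B1=F, B2=S, B2=E, B3=T, B3=F, B4=T, B4=F, B5=T, B5=F, B6=S, B6=E, B7=T, B7=F
no size-1 subset reaches all 14 outcomes (best union: 7/14)
no size-2 subset reaches all 14 outcomes (best union: 12/14)
size 3: inputs {1, 2, 4} cover all 14 outcomes, and no lexicographically smaller subset of this size does

Answer: 3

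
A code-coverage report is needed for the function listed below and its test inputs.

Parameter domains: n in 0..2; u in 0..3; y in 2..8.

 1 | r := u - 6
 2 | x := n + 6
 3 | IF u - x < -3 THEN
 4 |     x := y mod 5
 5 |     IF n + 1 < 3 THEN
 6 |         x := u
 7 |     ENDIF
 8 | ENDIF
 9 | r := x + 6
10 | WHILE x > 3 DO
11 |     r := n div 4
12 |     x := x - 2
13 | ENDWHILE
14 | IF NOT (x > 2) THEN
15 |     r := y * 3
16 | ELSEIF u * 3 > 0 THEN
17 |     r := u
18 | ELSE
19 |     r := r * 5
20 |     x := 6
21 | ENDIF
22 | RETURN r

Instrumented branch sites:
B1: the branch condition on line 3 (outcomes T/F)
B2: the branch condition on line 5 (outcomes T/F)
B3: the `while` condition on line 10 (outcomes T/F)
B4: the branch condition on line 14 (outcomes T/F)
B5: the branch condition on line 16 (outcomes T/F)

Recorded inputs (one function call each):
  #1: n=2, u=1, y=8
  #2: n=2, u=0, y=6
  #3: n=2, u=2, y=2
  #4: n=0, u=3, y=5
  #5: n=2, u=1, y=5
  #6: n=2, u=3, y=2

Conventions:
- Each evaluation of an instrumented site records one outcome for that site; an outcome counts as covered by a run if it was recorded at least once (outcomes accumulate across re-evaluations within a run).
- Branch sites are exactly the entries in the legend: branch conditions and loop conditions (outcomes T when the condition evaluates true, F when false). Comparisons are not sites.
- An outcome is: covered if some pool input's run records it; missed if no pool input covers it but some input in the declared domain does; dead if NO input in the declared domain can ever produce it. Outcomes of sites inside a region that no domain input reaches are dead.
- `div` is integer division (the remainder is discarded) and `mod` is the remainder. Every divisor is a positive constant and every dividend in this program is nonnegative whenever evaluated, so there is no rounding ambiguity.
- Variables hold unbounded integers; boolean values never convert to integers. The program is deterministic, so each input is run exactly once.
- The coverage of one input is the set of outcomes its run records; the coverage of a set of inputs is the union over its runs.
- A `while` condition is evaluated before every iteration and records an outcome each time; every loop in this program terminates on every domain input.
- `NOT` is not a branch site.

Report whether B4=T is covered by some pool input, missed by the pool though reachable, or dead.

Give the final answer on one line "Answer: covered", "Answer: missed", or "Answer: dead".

B4=T is recorded by pool input(s) 2, 3, 4, 5, 6 -> covered

Answer: covered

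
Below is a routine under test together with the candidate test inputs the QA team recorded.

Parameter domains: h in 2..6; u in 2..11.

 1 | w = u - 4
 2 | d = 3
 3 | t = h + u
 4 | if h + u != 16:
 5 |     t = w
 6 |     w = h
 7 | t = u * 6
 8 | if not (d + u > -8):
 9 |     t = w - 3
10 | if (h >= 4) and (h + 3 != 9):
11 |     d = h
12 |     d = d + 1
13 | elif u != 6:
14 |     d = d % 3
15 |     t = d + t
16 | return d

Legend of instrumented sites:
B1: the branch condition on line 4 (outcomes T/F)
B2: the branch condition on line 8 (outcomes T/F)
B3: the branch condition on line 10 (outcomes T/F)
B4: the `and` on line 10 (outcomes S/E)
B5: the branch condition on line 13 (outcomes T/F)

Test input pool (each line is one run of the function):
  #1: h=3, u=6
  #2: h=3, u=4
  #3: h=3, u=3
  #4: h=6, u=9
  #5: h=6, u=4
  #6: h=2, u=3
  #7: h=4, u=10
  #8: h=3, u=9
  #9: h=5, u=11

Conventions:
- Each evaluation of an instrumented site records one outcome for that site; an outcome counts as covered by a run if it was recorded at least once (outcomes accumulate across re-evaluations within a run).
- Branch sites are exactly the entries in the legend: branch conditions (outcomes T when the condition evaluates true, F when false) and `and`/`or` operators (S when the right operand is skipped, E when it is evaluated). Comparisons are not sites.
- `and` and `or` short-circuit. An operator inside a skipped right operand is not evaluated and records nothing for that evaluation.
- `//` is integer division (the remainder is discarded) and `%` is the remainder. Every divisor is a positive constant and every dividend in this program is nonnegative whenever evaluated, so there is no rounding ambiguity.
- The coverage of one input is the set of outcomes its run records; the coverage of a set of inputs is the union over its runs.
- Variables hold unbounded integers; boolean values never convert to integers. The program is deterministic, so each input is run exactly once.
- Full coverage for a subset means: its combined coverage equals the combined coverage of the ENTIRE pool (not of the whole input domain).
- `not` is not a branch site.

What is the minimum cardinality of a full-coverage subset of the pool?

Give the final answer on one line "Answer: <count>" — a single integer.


input #1 (h=3, u=6): events B1->T, B2->F, B4->S, B3->F, B5->F; covers B1=T, B2=F, B3=F, B4=S, B5=F
input #2 (h=3, u=4): events B1->T, B2->F, B4->S, B3->F, B5->T; covers B1=T, B2=F, B3=F, B4=S, B5=T
input #3 (h=3, u=3): events B1->T, B2->F, B4->S, B3->F, B5->T; covers B1=T, B2=F, B3=F, B4=S, B5=T
input #4 (h=6, u=9): events B1->T, B2->F, B4->E, B3->F, B5->T; covers B1=T, B2=F, B3=F, B4=E, B5=T
input #5 (h=6, u=4): events B1->T, B2->F, B4->E, B3->F, B5->T; covers B1=T, B2=F, B3=F, B4=E, B5=T
input #6 (h=2, u=3): events B1->T, B2->F, B4->S, B3->F, B5->T; covers B1=T, B2=F, B3=F, B4=S, B5=T
input #7 (h=4, u=10): events B1->T, B2->F, B4->E, B3->T; covers B1=T, B2=F, B3=T, B4=E
input #8 (h=3, u=9): events B1->T, B2->F, B4->S, B3->F, B5->T; covers B1=T, B2=F, B3=F, B4=S, B5=T
input #9 (h=5, u=11): events B1->F, B2->F, B4->E, B3->T; covers B1=F, B2=F, B3=T, B4=E
together the pool reaches 9 outcomes: B1=T, B1=F, B2=F, B3=T, B3=F, B4=S, B4=E, B5=T, B5=F
size 1 is not enough: best union over all size-1 subsets is 5/9
size 2 is not enough: best union over all size-2 subsets is 8/9
at size 3, {1, 2, 9} reaches all 9 outcomes; every lexicographically earlier size-3 subset fails
Answer: 3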